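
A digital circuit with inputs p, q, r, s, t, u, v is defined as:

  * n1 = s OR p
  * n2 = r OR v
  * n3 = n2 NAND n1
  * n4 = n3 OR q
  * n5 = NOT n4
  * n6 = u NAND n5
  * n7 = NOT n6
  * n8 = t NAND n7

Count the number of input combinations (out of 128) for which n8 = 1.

n8 = t NAND n7 must be 1, so at least one of t, n7 is 0.
Enumerating the 128 input combinations, 119 give n8 = 1 and 9 give n8 = 0.

119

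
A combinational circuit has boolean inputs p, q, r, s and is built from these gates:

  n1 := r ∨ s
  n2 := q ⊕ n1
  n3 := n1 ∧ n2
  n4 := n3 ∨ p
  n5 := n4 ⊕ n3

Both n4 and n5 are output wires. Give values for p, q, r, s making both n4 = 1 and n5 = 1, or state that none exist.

Check with p=1, q=1, r=1, s=1:
n1 = r ∨ s = 1 ∨ 1 = 1
n2 = q ⊕ n1 = 1 ⊕ 1 = 0
n3 = n1 ∧ n2 = 1 ∧ 0 = 0
n4 = n3 ∨ p = 0 ∨ 1 = 1
n5 = n4 ⊕ n3 = 1 ⊕ 0 = 1
So n4 = 1 and n5 = 1.

p=1, q=1, r=1, s=1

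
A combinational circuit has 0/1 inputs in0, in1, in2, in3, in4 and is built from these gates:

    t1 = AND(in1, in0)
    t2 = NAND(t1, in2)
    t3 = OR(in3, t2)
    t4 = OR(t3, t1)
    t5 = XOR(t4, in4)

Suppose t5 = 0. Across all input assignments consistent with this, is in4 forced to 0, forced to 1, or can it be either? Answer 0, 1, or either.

1

t5 = XOR(t4, in4) must be 0, so t4 and in4 are equal.
Every assignment with t5 = 0 has in4 = 1; there are 16 such assignment(s).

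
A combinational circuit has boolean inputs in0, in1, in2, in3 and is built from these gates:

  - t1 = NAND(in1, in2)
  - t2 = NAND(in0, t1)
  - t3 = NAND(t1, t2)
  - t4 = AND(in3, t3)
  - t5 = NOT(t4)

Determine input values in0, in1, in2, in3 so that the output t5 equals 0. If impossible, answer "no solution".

in0=0, in1=1, in2=1, in3=1

Check with in0=0, in1=1, in2=1, in3=1:
t1 = NAND(in1, in2) = NAND(1, 1) = 0
t2 = NAND(in0, t1) = NAND(0, 0) = 1
t3 = NAND(t1, t2) = NAND(0, 1) = 1
t4 = AND(in3, t3) = AND(1, 1) = 1
t5 = NOT(t4) = NOT 1 = 0
So t5 = 0 as required.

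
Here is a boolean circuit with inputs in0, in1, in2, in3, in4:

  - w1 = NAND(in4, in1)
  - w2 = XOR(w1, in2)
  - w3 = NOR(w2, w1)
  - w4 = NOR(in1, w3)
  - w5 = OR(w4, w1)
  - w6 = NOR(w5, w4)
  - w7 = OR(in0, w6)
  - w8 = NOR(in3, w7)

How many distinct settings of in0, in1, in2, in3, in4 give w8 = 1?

w8 = NOR(in3, w7) must be 1, so both in3 = 0 and w7 = 0.
Satisfying assignments:
  in0=0, in1=0, in2=0, in3=0, in4=0
  in0=0, in1=0, in2=0, in3=0, in4=1
  in0=0, in1=0, in2=1, in3=0, in4=0
  in0=0, in1=0, in2=1, in3=0, in4=1
  in0=0, in1=1, in2=0, in3=0, in4=0
  in0=0, in1=1, in2=1, in3=0, in4=0

6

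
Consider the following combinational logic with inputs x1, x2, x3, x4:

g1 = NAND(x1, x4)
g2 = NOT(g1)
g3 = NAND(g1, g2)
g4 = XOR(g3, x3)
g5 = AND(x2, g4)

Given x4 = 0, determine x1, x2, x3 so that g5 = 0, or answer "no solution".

Check with x4 = 0 and x1=1, x2=0, x3=1:
g1 = NAND(x1, x4) = NAND(1, 0) = 1
g2 = NOT(g1) = NOT 1 = 0
g3 = NAND(g1, g2) = NAND(1, 0) = 1
g4 = XOR(g3, x3) = XOR(1, 1) = 0
g5 = AND(x2, g4) = AND(0, 0) = 0
So g5 = 0.

x1=1 x2=0 x3=1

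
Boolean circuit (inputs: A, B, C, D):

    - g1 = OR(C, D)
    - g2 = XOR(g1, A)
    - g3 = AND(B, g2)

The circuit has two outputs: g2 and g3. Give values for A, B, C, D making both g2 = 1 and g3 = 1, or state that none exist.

Check with A=0, B=1, C=1, D=1:
g1 = OR(C, D) = OR(1, 1) = 1
g2 = XOR(g1, A) = XOR(1, 0) = 1
g3 = AND(B, g2) = AND(1, 1) = 1
So g2 = 1 and g3 = 1.

A=0, B=1, C=1, D=1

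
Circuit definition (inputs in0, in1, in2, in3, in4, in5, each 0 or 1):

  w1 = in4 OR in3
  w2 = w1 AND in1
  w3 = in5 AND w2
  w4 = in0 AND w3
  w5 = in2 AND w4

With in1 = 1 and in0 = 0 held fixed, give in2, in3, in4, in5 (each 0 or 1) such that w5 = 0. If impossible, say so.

w5 = in2 AND w4 must be 0, so at least one of in2, w4 is 0.
Check with in1 = 1 and in0 = 0 and in2=1, in3=0, in4=0, in5=0:
w1 = in4 OR in3 = 0 OR 0 = 0
w2 = w1 AND in1 = 0 AND 1 = 0
w3 = in5 AND w2 = 0 AND 0 = 0
w4 = in0 AND w3 = 0 AND 0 = 0
w5 = in2 AND w4 = 1 AND 0 = 0
So w5 = 0.

in2=1, in3=0, in4=0, in5=0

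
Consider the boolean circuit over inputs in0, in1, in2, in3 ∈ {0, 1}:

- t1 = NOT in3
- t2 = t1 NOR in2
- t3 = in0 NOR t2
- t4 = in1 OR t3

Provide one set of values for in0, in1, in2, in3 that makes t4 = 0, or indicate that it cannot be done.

t4 = in1 OR t3 must be 0, so both in1 = 0 and t3 = 0.
t3 = in0 NOR t2 must be 0, so at least one of in0, t2 is 1.
Check with in0=0, in1=0, in2=0, in3=1:
t1 = NOT in3 = NOT 1 = 0
t2 = t1 NOR in2 = 0 NOR 0 = 1
t3 = in0 NOR t2 = 0 NOR 1 = 0
t4 = in1 OR t3 = 0 OR 0 = 0
So t4 = 0 as required.

in0=0, in1=0, in2=0, in3=1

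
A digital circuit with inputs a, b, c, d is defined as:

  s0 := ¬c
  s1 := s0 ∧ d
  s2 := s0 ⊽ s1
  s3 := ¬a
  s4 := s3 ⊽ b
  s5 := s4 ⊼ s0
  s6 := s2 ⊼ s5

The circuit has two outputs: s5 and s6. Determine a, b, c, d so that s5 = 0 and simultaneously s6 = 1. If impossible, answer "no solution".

Check with a=1 b=0 c=0 d=1:
s0 = ¬c = ¬0 = 1
s1 = s0 ∧ d = 1 ∧ 1 = 1
s2 = s0 ⊽ s1 = 1 ⊽ 1 = 0
s3 = ¬a = ¬1 = 0
s4 = s3 ⊽ b = 0 ⊽ 0 = 1
s5 = s4 ⊼ s0 = 1 ⊼ 1 = 0
s6 = s2 ⊼ s5 = 0 ⊼ 0 = 1
So s5 = 0 and s6 = 1.

a=1 b=0 c=0 d=1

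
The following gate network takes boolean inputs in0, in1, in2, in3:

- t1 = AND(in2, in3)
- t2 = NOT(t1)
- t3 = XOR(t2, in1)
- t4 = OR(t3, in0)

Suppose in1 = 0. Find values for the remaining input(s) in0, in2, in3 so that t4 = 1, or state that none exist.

t4 = OR(t3, in0) must be 1, so at least one of t3, in0 is 1.
Check with in1 = 0 and in0=0, in2=0, in3=0:
t1 = AND(in2, in3) = AND(0, 0) = 0
t2 = NOT(t1) = NOT 0 = 1
t3 = XOR(t2, in1) = XOR(1, 0) = 1
t4 = OR(t3, in0) = OR(1, 0) = 1
So t4 = 1.

in0=0, in2=0, in3=0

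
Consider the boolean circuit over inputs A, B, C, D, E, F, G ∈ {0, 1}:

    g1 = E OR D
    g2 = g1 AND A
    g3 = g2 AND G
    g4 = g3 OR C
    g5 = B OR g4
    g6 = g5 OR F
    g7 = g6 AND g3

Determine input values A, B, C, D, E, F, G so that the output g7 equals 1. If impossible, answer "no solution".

g7 = g6 AND g3 must be 1, so both g6 = 1 and g3 = 1.
g6 = g5 OR F must be 1, so at least one of g5, F is 1.
g3 = g2 AND G must be 1, so both g2 = 1 and G = 1.
Check with A=1, B=0, C=0, D=0, E=1, F=0, G=1:
g1 = E OR D = 1 OR 0 = 1
g2 = g1 AND A = 1 AND 1 = 1
g3 = g2 AND G = 1 AND 1 = 1
g4 = g3 OR C = 1 OR 0 = 1
g5 = B OR g4 = 0 OR 1 = 1
g6 = g5 OR F = 1 OR 0 = 1
g7 = g6 AND g3 = 1 AND 1 = 1
So g7 = 1 as required.

A=1, B=0, C=0, D=0, E=1, F=0, G=1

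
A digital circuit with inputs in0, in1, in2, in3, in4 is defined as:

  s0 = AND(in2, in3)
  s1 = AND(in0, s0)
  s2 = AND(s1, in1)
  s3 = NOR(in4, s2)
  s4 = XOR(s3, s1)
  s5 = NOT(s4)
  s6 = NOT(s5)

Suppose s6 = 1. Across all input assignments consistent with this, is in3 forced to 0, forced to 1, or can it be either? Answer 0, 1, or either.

Both values of in3 occur among assignments with s6 = 1:
  in3=0: in0=0, in1=0, in2=0, in3=0, in4=0
  in3=1: in0=0, in1=0, in2=0, in3=1, in4=0

either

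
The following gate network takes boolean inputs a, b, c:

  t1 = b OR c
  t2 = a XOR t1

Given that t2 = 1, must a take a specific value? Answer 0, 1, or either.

Both values of a occur among assignments with t2 = 1:
  a=0: a=0, b=0, c=1
  a=1: a=1, b=0, c=0

either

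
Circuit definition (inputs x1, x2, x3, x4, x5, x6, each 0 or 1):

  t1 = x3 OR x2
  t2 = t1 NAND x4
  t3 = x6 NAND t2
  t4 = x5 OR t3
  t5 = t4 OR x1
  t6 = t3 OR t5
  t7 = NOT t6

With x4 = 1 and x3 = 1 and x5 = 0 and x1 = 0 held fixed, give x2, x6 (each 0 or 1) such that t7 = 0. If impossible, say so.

x2=1 x6=0

t7 = NOT t6 must be 0, so t6 = 1.
t6 = t3 OR t5 must be 1, so at least one of t3, t5 is 1.
Check with x4 = 1 and x3 = 1 and x5 = 0 and x1 = 0 and x2=1, x6=0:
t1 = x3 OR x2 = 1 OR 1 = 1
t2 = t1 NAND x4 = 1 NAND 1 = 0
t3 = x6 NAND t2 = 0 NAND 0 = 1
t4 = x5 OR t3 = 0 OR 1 = 1
t5 = t4 OR x1 = 1 OR 0 = 1
t6 = t3 OR t5 = 1 OR 1 = 1
t7 = NOT t6 = NOT 1 = 0
So t7 = 0.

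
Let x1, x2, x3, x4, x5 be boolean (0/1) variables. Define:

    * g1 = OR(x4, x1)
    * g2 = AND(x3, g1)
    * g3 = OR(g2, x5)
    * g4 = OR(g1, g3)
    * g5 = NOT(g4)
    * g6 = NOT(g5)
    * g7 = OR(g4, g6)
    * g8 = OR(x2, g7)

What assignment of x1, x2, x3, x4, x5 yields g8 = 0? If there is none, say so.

x1=0 x2=0 x3=1 x4=0 x5=0

Check with x1=0 x2=0 x3=1 x4=0 x5=0:
g1 = OR(x4, x1) = OR(0, 0) = 0
g2 = AND(x3, g1) = AND(1, 0) = 0
g3 = OR(g2, x5) = OR(0, 0) = 0
g4 = OR(g1, g3) = OR(0, 0) = 0
g5 = NOT(g4) = NOT 0 = 1
g6 = NOT(g5) = NOT 1 = 0
g7 = OR(g4, g6) = OR(0, 0) = 0
g8 = OR(x2, g7) = OR(0, 0) = 0
So g8 = 0 as required.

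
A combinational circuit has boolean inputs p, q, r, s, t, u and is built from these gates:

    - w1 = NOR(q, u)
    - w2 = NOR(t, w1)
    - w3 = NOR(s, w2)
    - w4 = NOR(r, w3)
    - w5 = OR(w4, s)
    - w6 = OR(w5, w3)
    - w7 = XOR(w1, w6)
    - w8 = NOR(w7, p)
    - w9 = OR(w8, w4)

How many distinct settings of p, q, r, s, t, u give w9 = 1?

w9 = OR(w8, w4) must be 1, so at least one of w8, w4 is 1.
Enumerating the 64 input combinations, 31 give w9 = 1 and 33 give w9 = 0.

31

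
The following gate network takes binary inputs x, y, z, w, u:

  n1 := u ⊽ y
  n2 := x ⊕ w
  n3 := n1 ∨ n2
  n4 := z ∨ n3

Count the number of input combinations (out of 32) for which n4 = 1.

26

n4 = z ∨ n3 must be 1, so at least one of z, n3 is 1.
Enumerating the 32 input combinations, 26 give n4 = 1 and 6 give n4 = 0.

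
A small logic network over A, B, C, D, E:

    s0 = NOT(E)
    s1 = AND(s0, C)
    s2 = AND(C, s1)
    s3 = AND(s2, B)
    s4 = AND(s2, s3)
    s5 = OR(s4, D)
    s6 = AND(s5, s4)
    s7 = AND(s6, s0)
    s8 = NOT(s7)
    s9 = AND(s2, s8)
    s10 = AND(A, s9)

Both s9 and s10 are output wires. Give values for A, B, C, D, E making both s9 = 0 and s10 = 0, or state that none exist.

Check with A=0, B=1, C=0, D=1, E=0:
s0 = NOT(E) = NOT 0 = 1
s1 = AND(s0, C) = AND(1, 0) = 0
s2 = AND(C, s1) = AND(0, 0) = 0
s3 = AND(s2, B) = AND(0, 1) = 0
s4 = AND(s2, s3) = AND(0, 0) = 0
s5 = OR(s4, D) = OR(0, 1) = 1
s6 = AND(s5, s4) = AND(1, 0) = 0
s7 = AND(s6, s0) = AND(0, 1) = 0
s8 = NOT(s7) = NOT 0 = 1
s9 = AND(s2, s8) = AND(0, 1) = 0
s10 = AND(A, s9) = AND(0, 0) = 0
So s9 = 0 and s10 = 0.

A=0, B=1, C=0, D=1, E=0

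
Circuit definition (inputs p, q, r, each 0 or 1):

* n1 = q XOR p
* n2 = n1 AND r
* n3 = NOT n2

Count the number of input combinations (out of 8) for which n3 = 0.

n3 = NOT n2 must be 0, so n2 = 1.
n2 = n1 AND r must be 1, so both n1 = 1 and r = 1.
n1 = q XOR p must be 1, so q and p differ.
Satisfying assignments:
  p=0, q=1, r=1
  p=1, q=0, r=1

2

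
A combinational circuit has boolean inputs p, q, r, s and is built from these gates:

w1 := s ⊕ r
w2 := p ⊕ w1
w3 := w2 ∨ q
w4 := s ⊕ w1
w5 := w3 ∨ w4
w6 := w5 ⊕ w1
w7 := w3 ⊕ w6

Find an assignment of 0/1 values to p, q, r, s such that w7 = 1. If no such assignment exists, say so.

p=0 q=0 r=1 s=1

Check with p=0 q=0 r=1 s=1:
w1 = s ⊕ r = 1 ⊕ 1 = 0
w2 = p ⊕ w1 = 0 ⊕ 0 = 0
w3 = w2 ∨ q = 0 ∨ 0 = 0
w4 = s ⊕ w1 = 1 ⊕ 0 = 1
w5 = w3 ∨ w4 = 0 ∨ 1 = 1
w6 = w5 ⊕ w1 = 1 ⊕ 0 = 1
w7 = w3 ⊕ w6 = 0 ⊕ 1 = 1
So w7 = 1 as required.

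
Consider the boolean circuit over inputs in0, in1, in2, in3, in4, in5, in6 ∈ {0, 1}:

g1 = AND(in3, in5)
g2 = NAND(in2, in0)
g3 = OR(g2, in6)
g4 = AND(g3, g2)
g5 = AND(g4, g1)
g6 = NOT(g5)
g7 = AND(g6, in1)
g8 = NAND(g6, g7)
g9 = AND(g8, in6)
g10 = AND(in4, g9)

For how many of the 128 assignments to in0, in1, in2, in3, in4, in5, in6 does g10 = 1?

g10 = AND(in4, g9) must be 1, so both in4 = 1 and g9 = 1.
g9 = AND(g8, in6) must be 1, so both g8 = 1 and in6 = 1.
g8 = NAND(g6, g7) must be 1, so at least one of g6, g7 is 0.
Enumerating the 128 input combinations, 19 give g10 = 1 and 109 give g10 = 0.

19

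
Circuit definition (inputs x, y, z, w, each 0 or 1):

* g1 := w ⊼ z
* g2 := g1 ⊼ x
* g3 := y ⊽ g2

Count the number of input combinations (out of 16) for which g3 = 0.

g3 = y ⊽ g2 must be 0, so at least one of y, g2 is 1.
Enumerating the 16 input combinations, 13 give g3 = 0 and 3 give g3 = 1.

13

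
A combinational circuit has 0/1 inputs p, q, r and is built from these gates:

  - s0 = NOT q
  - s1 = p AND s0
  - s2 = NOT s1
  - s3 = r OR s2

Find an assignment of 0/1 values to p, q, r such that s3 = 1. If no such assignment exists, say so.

Check with p=0, q=1, r=0:
s0 = NOT q = NOT 1 = 0
s1 = p AND s0 = 0 AND 0 = 0
s2 = NOT s1 = NOT 0 = 1
s3 = r OR s2 = 0 OR 1 = 1
So s3 = 1 as required.

p=0, q=1, r=0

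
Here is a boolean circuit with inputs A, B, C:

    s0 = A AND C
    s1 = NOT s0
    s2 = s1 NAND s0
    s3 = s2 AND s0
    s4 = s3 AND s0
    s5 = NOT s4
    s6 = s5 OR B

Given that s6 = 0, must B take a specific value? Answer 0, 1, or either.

0

s6 = s5 OR B must be 0, so both s5 = 0 and B = 0.
s5 = NOT s4 must be 0, so s4 = 1.
s4 = s3 AND s0 must be 1, so both s3 = 1 and s0 = 1.
Every assignment with s6 = 0 has B = 0; there are 1 such assignment(s).
  A=1, B=0, C=1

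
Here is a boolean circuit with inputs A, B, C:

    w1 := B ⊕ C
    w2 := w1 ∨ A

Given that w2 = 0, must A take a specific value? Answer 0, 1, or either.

w2 = w1 ∨ A must be 0, so both w1 = 0 and A = 0.
Every assignment with w2 = 0 has A = 0; there are 2 such assignment(s).
  A=0, B=0, C=0
  A=0, B=1, C=1

0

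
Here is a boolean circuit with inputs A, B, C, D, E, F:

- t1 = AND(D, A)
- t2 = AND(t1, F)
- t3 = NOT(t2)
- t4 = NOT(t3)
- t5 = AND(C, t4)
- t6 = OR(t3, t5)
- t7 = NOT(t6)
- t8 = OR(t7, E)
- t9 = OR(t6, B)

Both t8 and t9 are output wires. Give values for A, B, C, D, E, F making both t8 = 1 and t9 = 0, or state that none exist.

Check with A=1, B=0, C=0, D=1, E=1, F=1:
t1 = AND(D, A) = AND(1, 1) = 1
t2 = AND(t1, F) = AND(1, 1) = 1
t3 = NOT(t2) = NOT 1 = 0
t4 = NOT(t3) = NOT 0 = 1
t5 = AND(C, t4) = AND(0, 1) = 0
t6 = OR(t3, t5) = OR(0, 0) = 0
t7 = NOT(t6) = NOT 0 = 1
t8 = OR(t7, E) = OR(1, 1) = 1
t9 = OR(t6, B) = OR(0, 0) = 0
So t8 = 1 and t9 = 0.

A=1, B=0, C=0, D=1, E=1, F=1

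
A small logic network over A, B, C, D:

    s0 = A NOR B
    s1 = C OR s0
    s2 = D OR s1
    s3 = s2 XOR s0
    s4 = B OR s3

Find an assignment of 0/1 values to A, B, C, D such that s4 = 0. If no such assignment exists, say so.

A=0 B=0 C=1 D=0

s4 = B OR s3 must be 0, so both B = 0 and s3 = 0.
Check with A=0 B=0 C=1 D=0:
s0 = A NOR B = 0 NOR 0 = 1
s1 = C OR s0 = 1 OR 1 = 1
s2 = D OR s1 = 0 OR 1 = 1
s3 = s2 XOR s0 = 1 XOR 1 = 0
s4 = B OR s3 = 0 OR 0 = 0
So s4 = 0 as required.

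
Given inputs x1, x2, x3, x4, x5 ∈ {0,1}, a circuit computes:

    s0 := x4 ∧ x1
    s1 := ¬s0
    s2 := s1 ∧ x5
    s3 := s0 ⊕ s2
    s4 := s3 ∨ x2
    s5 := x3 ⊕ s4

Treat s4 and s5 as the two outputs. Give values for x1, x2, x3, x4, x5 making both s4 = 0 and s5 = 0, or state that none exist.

x1=1, x2=0, x3=0, x4=0, x5=0

Check with x1=1, x2=0, x3=0, x4=0, x5=0:
s0 = x4 ∧ x1 = 0 ∧ 1 = 0
s1 = ¬s0 = ¬0 = 1
s2 = s1 ∧ x5 = 1 ∧ 0 = 0
s3 = s0 ⊕ s2 = 0 ⊕ 0 = 0
s4 = s3 ∨ x2 = 0 ∨ 0 = 0
s5 = x3 ⊕ s4 = 0 ⊕ 0 = 0
So s4 = 0 and s5 = 0.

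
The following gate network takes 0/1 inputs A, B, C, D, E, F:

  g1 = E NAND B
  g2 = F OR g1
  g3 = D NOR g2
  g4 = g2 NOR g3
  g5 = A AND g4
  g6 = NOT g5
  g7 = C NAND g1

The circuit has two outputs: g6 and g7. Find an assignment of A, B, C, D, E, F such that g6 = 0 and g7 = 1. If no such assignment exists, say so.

Check with A=1 B=1 C=1 D=1 E=1 F=0:
g1 = E NAND B = 1 NAND 1 = 0
g2 = F OR g1 = 0 OR 0 = 0
g3 = D NOR g2 = 1 NOR 0 = 0
g4 = g2 NOR g3 = 0 NOR 0 = 1
g5 = A AND g4 = 1 AND 1 = 1
g6 = NOT g5 = NOT 1 = 0
g7 = C NAND g1 = 1 NAND 0 = 1
So g6 = 0 and g7 = 1.

A=1 B=1 C=1 D=1 E=1 F=0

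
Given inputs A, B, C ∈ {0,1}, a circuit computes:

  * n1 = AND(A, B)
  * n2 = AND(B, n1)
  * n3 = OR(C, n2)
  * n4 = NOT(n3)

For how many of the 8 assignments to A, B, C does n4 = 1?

n4 = NOT(n3) must be 1, so n3 = 0.
Satisfying assignments:
  A=0, B=0, C=0
  A=0, B=1, C=0
  A=1, B=0, C=0

3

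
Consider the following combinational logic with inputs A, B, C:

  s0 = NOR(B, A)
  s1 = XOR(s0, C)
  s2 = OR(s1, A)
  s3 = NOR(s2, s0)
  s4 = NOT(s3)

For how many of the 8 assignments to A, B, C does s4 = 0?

1

s4 = NOT(s3) must be 0, so s3 = 1.
Satisfying assignments:
  A=0, B=1, C=0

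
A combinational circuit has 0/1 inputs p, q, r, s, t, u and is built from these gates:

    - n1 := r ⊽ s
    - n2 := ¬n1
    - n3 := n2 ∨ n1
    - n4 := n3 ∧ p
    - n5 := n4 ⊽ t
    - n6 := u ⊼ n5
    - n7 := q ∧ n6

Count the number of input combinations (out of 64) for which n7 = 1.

28

n7 = q ∧ n6 must be 1, so both q = 1 and n6 = 1.
n6 = u ⊼ n5 must be 1, so at least one of u, n5 is 0.
Enumerating the 64 input combinations, 28 give n7 = 1 and 36 give n7 = 0.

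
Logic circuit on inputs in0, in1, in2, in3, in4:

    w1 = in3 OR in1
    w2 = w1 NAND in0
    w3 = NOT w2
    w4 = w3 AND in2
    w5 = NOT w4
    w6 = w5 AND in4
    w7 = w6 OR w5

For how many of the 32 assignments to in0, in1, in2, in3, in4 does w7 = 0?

6

w7 = w6 OR w5 must be 0, so both w6 = 0 and w5 = 0.
Satisfying assignments:
  in0=1, in1=0, in2=1, in3=1, in4=0
  in0=1, in1=0, in2=1, in3=1, in4=1
  in0=1, in1=1, in2=1, in3=0, in4=0
  in0=1, in1=1, in2=1, in3=0, in4=1
  in0=1, in1=1, in2=1, in3=1, in4=0
  in0=1, in1=1, in2=1, in3=1, in4=1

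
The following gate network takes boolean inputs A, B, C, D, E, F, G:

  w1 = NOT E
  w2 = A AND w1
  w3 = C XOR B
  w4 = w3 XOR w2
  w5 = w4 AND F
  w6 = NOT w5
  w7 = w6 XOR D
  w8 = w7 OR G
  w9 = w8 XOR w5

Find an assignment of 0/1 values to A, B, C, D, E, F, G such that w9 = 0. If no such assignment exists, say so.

w9 = w8 XOR w5 must be 0, so w8 and w5 are equal.
Check with A=1 B=1 C=0 D=1 E=1 F=1 G=1:
w1 = NOT E = NOT 1 = 0
w2 = A AND w1 = 1 AND 0 = 0
w3 = C XOR B = 0 XOR 1 = 1
w4 = w3 XOR w2 = 1 XOR 0 = 1
w5 = w4 AND F = 1 AND 1 = 1
w6 = NOT w5 = NOT 1 = 0
w7 = w6 XOR D = 0 XOR 1 = 1
w8 = w7 OR G = 1 OR 1 = 1
w9 = w8 XOR w5 = 1 XOR 1 = 0
So w9 = 0 as required.

A=1 B=1 C=0 D=1 E=1 F=1 G=1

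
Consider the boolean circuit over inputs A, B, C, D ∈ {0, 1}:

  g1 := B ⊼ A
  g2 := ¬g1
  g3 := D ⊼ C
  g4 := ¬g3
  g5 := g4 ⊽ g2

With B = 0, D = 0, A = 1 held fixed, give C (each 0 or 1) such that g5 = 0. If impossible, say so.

no solution exists

With B = 0, D = 0, A = 1 fixed, none of the 2 settings of C give g5 = 0.
For example, with C=1:
g1 = B ⊼ A = 0 ⊼ 1 = 1
g2 = ¬g1 = ¬1 = 0
g3 = D ⊼ C = 0 ⊼ 1 = 1
g4 = ¬g3 = ¬1 = 0
g5 = g4 ⊽ g2 = 0 ⊽ 0 = 1
giving g5 = 1 ≠ 0.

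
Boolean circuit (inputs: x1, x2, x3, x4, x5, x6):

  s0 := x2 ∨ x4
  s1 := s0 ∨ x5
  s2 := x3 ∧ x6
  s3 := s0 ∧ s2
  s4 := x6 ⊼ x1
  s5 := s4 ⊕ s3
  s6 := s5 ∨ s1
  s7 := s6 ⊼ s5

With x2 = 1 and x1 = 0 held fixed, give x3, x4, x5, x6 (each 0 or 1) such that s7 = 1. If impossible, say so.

x3=1, x4=1, x5=1, x6=1

Check with x2 = 1 and x1 = 0 and x3=1, x4=1, x5=1, x6=1:
s0 = x2 ∨ x4 = 1 ∨ 1 = 1
s1 = s0 ∨ x5 = 1 ∨ 1 = 1
s2 = x3 ∧ x6 = 1 ∧ 1 = 1
s3 = s0 ∧ s2 = 1 ∧ 1 = 1
s4 = x6 ⊼ x1 = 1 ⊼ 0 = 1
s5 = s4 ⊕ s3 = 1 ⊕ 1 = 0
s6 = s5 ∨ s1 = 0 ∨ 1 = 1
s7 = s6 ⊼ s5 = 1 ⊼ 0 = 1
So s7 = 1.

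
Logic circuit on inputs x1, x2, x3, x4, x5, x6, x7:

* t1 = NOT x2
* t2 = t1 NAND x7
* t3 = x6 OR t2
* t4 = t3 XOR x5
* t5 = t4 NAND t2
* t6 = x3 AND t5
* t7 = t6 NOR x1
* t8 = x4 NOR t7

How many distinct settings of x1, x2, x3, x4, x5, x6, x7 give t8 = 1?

42

t8 = x4 NOR t7 must be 1, so both x4 = 0 and t7 = 0.
t7 = t6 NOR x1 must be 0, so at least one of t6, x1 is 1.
Enumerating the 128 input combinations, 42 give t8 = 1 and 86 give t8 = 0.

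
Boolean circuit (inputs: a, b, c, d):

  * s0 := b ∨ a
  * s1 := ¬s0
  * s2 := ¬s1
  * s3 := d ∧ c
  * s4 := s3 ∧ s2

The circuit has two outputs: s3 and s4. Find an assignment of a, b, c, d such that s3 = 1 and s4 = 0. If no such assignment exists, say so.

Check with a=0 b=0 c=1 d=1:
s0 = b ∨ a = 0 ∨ 0 = 0
s1 = ¬s0 = ¬0 = 1
s2 = ¬s1 = ¬1 = 0
s3 = d ∧ c = 1 ∧ 1 = 1
s4 = s3 ∧ s2 = 1 ∧ 0 = 0
So s3 = 1 and s4 = 0.

a=0 b=0 c=1 d=1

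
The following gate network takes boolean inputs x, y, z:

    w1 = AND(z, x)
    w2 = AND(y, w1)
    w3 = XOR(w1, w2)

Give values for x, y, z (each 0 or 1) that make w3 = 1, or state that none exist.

Check with x=1 y=0 z=1:
w1 = AND(z, x) = AND(1, 1) = 1
w2 = AND(y, w1) = AND(0, 1) = 0
w3 = XOR(w1, w2) = XOR(1, 0) = 1
So w3 = 1 as required.

x=1 y=0 z=1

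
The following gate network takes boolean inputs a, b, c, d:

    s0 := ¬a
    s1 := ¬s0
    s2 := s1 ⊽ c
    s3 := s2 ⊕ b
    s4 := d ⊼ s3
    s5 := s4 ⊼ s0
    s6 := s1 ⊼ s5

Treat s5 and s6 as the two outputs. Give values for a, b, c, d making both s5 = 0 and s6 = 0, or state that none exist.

Across all 16 input combinations, none give both s5 = 0 and s6 = 0.

no solution exists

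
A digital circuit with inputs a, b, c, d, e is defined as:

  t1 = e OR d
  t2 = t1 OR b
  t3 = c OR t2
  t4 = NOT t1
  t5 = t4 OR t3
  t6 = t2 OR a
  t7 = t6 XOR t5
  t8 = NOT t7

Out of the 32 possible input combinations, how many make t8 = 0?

t8 = NOT t7 must be 0, so t7 = 1.
t7 = t6 XOR t5 must be 1, so t6 and t5 differ.
Satisfying assignments:
  a=0, b=0, c=0, d=0, e=0
  a=0, b=0, c=1, d=0, e=0

2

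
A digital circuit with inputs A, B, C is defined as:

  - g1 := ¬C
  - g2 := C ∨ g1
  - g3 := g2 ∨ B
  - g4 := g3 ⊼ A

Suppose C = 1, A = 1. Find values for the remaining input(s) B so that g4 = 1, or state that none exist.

no solution exists

With C = 1, A = 1 fixed, none of the 2 settings of B give g4 = 1.
For example, with B=1:
g1 = ¬C = ¬1 = 0
g2 = C ∨ g1 = 1 ∨ 0 = 1
g3 = g2 ∨ B = 1 ∨ 1 = 1
g4 = g3 ⊼ A = 1 ⊼ 1 = 0
giving g4 = 0 ≠ 1.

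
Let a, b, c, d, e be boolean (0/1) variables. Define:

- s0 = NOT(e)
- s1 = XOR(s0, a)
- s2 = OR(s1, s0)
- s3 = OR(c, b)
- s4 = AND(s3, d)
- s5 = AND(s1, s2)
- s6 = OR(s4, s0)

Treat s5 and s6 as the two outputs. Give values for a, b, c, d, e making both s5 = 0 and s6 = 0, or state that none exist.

Check with a=0 b=0 c=0 d=1 e=1:
s0 = NOT(e) = NOT 1 = 0
s1 = XOR(s0, a) = XOR(0, 0) = 0
s2 = OR(s1, s0) = OR(0, 0) = 0
s3 = OR(c, b) = OR(0, 0) = 0
s4 = AND(s3, d) = AND(0, 1) = 0
s5 = AND(s1, s2) = AND(0, 0) = 0
s6 = OR(s4, s0) = OR(0, 0) = 0
So s5 = 0 and s6 = 0.

a=0 b=0 c=0 d=1 e=1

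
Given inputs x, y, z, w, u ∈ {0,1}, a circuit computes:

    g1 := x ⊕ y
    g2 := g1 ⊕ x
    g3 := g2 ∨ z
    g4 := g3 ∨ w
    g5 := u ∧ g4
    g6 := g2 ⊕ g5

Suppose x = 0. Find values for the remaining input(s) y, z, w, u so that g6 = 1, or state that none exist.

Check with x = 0 and y=1, z=0, w=0, u=0:
g1 = x ⊕ y = 0 ⊕ 1 = 1
g2 = g1 ⊕ x = 1 ⊕ 0 = 1
g3 = g2 ∨ z = 1 ∨ 0 = 1
g4 = g3 ∨ w = 1 ∨ 0 = 1
g5 = u ∧ g4 = 0 ∧ 1 = 0
g6 = g2 ⊕ g5 = 1 ⊕ 0 = 1
So g6 = 1.

y=1, z=0, w=0, u=0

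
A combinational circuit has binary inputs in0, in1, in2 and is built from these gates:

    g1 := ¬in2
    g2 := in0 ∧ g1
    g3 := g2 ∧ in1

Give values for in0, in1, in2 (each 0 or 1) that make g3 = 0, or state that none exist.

in0=0, in1=0, in2=1

g3 = g2 ∧ in1 must be 0, so at least one of g2, in1 is 0.
Check with in0=0, in1=0, in2=1:
g1 = ¬in2 = ¬1 = 0
g2 = in0 ∧ g1 = 0 ∧ 0 = 0
g3 = g2 ∧ in1 = 0 ∧ 0 = 0
So g3 = 0 as required.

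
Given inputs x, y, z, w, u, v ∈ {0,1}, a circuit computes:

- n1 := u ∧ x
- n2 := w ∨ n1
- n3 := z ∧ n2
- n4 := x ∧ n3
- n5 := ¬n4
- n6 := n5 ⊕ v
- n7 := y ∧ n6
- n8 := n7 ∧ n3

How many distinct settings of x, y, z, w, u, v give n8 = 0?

59

n8 = n7 ∧ n3 must be 0, so at least one of n7, n3 is 0.
Enumerating the 64 input combinations, 59 give n8 = 0 and 5 give n8 = 1.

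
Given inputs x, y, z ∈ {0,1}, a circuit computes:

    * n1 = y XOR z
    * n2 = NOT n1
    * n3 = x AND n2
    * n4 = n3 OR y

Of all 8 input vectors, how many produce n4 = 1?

5

n4 = n3 OR y must be 1, so at least one of n3, y is 1.
Satisfying assignments:
  x=0, y=1, z=0
  x=0, y=1, z=1
  x=1, y=0, z=0
  x=1, y=1, z=0
  x=1, y=1, z=1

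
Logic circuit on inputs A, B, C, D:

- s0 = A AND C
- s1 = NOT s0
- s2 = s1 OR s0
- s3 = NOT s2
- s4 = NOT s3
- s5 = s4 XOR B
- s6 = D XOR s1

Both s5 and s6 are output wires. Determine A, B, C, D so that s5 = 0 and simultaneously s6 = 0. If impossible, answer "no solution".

A=1 B=1 C=0 D=1

Check with A=1 B=1 C=0 D=1:
s0 = A AND C = 1 AND 0 = 0
s1 = NOT s0 = NOT 0 = 1
s2 = s1 OR s0 = 1 OR 0 = 1
s3 = NOT s2 = NOT 1 = 0
s4 = NOT s3 = NOT 0 = 1
s5 = s4 XOR B = 1 XOR 1 = 0
s6 = D XOR s1 = 1 XOR 1 = 0
So s5 = 0 and s6 = 0.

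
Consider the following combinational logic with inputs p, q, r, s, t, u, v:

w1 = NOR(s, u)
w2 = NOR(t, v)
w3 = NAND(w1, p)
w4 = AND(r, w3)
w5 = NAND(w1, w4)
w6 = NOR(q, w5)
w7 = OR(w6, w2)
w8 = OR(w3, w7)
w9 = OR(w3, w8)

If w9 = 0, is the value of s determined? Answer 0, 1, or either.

0

w9 = OR(w3, w8) must be 0, so both w3 = 0 and w8 = 0.
Every assignment with w9 = 0 has s = 0; there are 12 such assignment(s).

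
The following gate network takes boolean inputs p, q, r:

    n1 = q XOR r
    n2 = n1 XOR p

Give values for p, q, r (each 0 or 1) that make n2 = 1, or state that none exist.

p=0, q=1, r=0

n2 = n1 XOR p must be 1, so n1 and p differ.
Check with p=0, q=1, r=0:
n1 = q XOR r = 1 XOR 0 = 1
n2 = n1 XOR p = 1 XOR 0 = 1
So n2 = 1 as required.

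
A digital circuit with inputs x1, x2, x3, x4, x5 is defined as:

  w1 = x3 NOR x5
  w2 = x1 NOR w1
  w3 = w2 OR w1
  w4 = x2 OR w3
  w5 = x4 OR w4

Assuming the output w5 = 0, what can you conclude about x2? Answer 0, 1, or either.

w5 = x4 OR w4 must be 0, so both x4 = 0 and w4 = 0.
w4 = x2 OR w3 must be 0, so both x2 = 0 and w3 = 0.
w3 = w2 OR w1 must be 0, so both w2 = 0 and w1 = 0.
Every assignment with w5 = 0 has x2 = 0; there are 3 such assignment(s).
  x1=1, x2=0, x3=0, x4=0, x5=1
  x1=1, x2=0, x3=1, x4=0, x5=0
  x1=1, x2=0, x3=1, x4=0, x5=1

0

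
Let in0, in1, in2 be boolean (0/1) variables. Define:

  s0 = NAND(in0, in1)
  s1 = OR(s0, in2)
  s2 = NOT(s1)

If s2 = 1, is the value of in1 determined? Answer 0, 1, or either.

1

s2 = NOT(s1) must be 1, so s1 = 0.
s1 = OR(s0, in2) must be 0, so both s0 = 0 and in2 = 0.
Every assignment with s2 = 1 has in1 = 1; there are 1 such assignment(s).
  in0=1, in1=1, in2=0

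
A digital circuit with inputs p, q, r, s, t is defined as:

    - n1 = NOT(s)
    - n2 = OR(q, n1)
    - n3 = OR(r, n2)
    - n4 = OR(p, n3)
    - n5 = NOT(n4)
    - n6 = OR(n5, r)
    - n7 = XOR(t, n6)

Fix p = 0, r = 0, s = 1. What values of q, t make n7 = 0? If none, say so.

Check with p = 0, r = 0, s = 1 and q=0, t=1:
n1 = NOT(s) = NOT 1 = 0
n2 = OR(q, n1) = OR(0, 0) = 0
n3 = OR(r, n2) = OR(0, 0) = 0
n4 = OR(p, n3) = OR(0, 0) = 0
n5 = NOT(n4) = NOT 0 = 1
n6 = OR(n5, r) = OR(1, 0) = 1
n7 = XOR(t, n6) = XOR(1, 1) = 0
So n7 = 0.

q=0, t=1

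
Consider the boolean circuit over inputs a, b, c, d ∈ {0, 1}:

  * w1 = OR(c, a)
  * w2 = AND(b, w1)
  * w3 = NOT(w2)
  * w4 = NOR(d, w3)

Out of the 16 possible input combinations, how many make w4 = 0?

w4 = NOR(d, w3) must be 0, so at least one of d, w3 is 1.
Enumerating the 16 input combinations, 13 give w4 = 0 and 3 give w4 = 1.

13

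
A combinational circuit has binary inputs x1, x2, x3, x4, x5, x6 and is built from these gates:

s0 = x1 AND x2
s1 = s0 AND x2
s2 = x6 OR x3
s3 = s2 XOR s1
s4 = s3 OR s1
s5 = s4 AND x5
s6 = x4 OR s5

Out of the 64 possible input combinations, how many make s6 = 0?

s6 = x4 OR s5 must be 0, so both x4 = 0 and s5 = 0.
s5 = s4 AND x5 must be 0, so at least one of s4, x5 is 0.
Enumerating the 64 input combinations, 19 give s6 = 0 and 45 give s6 = 1.

19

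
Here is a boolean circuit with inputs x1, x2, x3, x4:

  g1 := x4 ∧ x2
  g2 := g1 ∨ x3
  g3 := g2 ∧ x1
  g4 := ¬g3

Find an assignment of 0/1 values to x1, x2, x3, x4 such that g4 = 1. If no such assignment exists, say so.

x1=0, x2=1, x3=1, x4=1

g4 = ¬g3 must be 1, so g3 = 0.
g3 = g2 ∧ x1 must be 0, so at least one of g2, x1 is 0.
Check with x1=0, x2=1, x3=1, x4=1:
g1 = x4 ∧ x2 = 1 ∧ 1 = 1
g2 = g1 ∨ x3 = 1 ∨ 1 = 1
g3 = g2 ∧ x1 = 1 ∧ 0 = 0
g4 = ¬g3 = ¬0 = 1
So g4 = 1 as required.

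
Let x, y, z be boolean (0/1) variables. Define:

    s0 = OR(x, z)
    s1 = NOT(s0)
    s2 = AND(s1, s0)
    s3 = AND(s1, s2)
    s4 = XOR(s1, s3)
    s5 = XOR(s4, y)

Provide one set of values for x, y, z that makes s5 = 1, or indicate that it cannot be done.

x=0, y=1, z=1

Check with x=0, y=1, z=1:
s0 = OR(x, z) = OR(0, 1) = 1
s1 = NOT(s0) = NOT 1 = 0
s2 = AND(s1, s0) = AND(0, 1) = 0
s3 = AND(s1, s2) = AND(0, 0) = 0
s4 = XOR(s1, s3) = XOR(0, 0) = 0
s5 = XOR(s4, y) = XOR(0, 1) = 1
So s5 = 1 as required.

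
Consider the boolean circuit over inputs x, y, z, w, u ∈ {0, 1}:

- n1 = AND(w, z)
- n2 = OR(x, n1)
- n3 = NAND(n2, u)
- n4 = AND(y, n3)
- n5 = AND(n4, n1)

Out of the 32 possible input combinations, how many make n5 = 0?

n5 = AND(n4, n1) must be 0, so at least one of n4, n1 is 0.
Enumerating the 32 input combinations, 30 give n5 = 0 and 2 give n5 = 1.

30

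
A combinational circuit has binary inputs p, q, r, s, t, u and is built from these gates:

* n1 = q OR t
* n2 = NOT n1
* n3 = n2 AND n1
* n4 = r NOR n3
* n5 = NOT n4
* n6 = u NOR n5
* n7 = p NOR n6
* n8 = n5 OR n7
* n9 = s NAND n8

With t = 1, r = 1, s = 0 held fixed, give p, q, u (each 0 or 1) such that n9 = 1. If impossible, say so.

p=0, q=1, u=0

n9 = s NAND n8 must be 1, so at least one of s, n8 is 0.
Check with t = 1, r = 1, s = 0 and p=0, q=1, u=0:
n1 = q OR t = 1 OR 1 = 1
n2 = NOT n1 = NOT 1 = 0
n3 = n2 AND n1 = 0 AND 1 = 0
n4 = r NOR n3 = 1 NOR 0 = 0
n5 = NOT n4 = NOT 0 = 1
n6 = u NOR n5 = 0 NOR 1 = 0
n7 = p NOR n6 = 0 NOR 0 = 1
n8 = n5 OR n7 = 1 OR 1 = 1
n9 = s NAND n8 = 0 NAND 1 = 1
So n9 = 1.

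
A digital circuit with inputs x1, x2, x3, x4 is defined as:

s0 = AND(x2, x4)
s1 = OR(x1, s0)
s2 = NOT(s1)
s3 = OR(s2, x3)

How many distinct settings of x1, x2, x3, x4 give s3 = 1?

11

s3 = OR(s2, x3) must be 1, so at least one of s2, x3 is 1.
Enumerating the 16 input combinations, 11 give s3 = 1 and 5 give s3 = 0.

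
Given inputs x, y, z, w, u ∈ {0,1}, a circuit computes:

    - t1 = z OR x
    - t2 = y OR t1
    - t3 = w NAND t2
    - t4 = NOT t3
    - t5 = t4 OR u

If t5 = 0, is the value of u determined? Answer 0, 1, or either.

0

t5 = t4 OR u must be 0, so both t4 = 0 and u = 0.
t4 = NOT t3 must be 0, so t3 = 1.
t3 = w NAND t2 must be 1, so at least one of w, t2 is 0.
Every assignment with t5 = 0 has u = 0; there are 9 such assignment(s).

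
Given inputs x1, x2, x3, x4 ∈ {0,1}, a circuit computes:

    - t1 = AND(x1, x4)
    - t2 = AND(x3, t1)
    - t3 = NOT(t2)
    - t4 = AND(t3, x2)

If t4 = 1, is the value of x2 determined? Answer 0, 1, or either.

1

t4 = AND(t3, x2) must be 1, so both t3 = 1 and x2 = 1.
t3 = NOT(t2) must be 1, so t2 = 0.
t2 = AND(x3, t1) must be 0, so at least one of x3, t1 is 0.
Every assignment with t4 = 1 has x2 = 1; there are 7 such assignment(s).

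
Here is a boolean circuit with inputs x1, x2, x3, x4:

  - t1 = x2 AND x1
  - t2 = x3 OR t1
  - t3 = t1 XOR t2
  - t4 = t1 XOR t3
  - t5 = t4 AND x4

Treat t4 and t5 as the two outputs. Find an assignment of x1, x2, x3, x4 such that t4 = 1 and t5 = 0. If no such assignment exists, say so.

Check with x1=1, x2=0, x3=1, x4=0:
t1 = x2 AND x1 = 0 AND 1 = 0
t2 = x3 OR t1 = 1 OR 0 = 1
t3 = t1 XOR t2 = 0 XOR 1 = 1
t4 = t1 XOR t3 = 0 XOR 1 = 1
t5 = t4 AND x4 = 1 AND 0 = 0
So t4 = 1 and t5 = 0.

x1=1, x2=0, x3=1, x4=0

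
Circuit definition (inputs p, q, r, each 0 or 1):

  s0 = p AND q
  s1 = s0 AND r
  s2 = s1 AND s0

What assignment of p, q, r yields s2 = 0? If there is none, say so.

p=1, q=0, r=0

Check with p=1, q=0, r=0:
s0 = p AND q = 1 AND 0 = 0
s1 = s0 AND r = 0 AND 0 = 0
s2 = s1 AND s0 = 0 AND 0 = 0
So s2 = 0 as required.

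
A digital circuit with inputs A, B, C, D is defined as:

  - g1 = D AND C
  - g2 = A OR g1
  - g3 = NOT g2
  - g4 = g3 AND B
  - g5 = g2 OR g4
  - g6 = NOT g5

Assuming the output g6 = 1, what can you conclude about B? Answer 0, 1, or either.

g6 = NOT g5 must be 1, so g5 = 0.
Every assignment with g6 = 1 has B = 0; there are 3 such assignment(s).
  A=0, B=0, C=0, D=0
  A=0, B=0, C=0, D=1
  A=0, B=0, C=1, D=0

0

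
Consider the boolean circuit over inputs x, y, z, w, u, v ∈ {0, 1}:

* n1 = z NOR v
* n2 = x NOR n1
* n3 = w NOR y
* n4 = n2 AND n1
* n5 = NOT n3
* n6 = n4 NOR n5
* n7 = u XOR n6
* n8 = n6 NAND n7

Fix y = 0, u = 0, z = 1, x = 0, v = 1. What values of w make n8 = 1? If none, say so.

n8 = n6 NAND n7 must be 1, so at least one of n6, n7 is 0.
Check with y = 0, u = 0, z = 1, x = 0, v = 1 and w=1:
n1 = z NOR v = 1 NOR 1 = 0
n2 = x NOR n1 = 0 NOR 0 = 1
n3 = w NOR y = 1 NOR 0 = 0
n4 = n2 AND n1 = 1 AND 0 = 0
n5 = NOT n3 = NOT 0 = 1
n6 = n4 NOR n5 = 0 NOR 1 = 0
n7 = u XOR n6 = 0 XOR 0 = 0
n8 = n6 NAND n7 = 0 NAND 0 = 1
So n8 = 1.

w=1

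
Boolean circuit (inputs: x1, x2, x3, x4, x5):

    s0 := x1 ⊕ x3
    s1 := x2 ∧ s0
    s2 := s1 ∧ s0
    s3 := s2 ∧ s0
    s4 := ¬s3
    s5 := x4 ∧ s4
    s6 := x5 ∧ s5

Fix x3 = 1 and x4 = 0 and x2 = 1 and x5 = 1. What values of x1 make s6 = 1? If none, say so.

no solution exists

With x3 = 1 and x4 = 0 and x2 = 1 and x5 = 1 fixed, none of the 2 settings of x1 give s6 = 1.
For example, with x1=0:
s0 = x1 ⊕ x3 = 0 ⊕ 1 = 1
s1 = x2 ∧ s0 = 1 ∧ 1 = 1
s2 = s1 ∧ s0 = 1 ∧ 1 = 1
s3 = s2 ∧ s0 = 1 ∧ 1 = 1
s4 = ¬s3 = ¬1 = 0
s5 = x4 ∧ s4 = 0 ∧ 0 = 0
s6 = x5 ∧ s5 = 1 ∧ 0 = 0
giving s6 = 0 ≠ 1.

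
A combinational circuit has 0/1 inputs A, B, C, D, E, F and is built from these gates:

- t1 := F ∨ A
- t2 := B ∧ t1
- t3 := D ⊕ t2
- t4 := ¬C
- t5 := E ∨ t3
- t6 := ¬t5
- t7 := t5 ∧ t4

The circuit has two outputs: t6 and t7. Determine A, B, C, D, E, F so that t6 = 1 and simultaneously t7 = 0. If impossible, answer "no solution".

Check with A=0, B=0, C=0, D=0, E=0, F=0:
t1 = F ∨ A = 0 ∨ 0 = 0
t2 = B ∧ t1 = 0 ∧ 0 = 0
t3 = D ⊕ t2 = 0 ⊕ 0 = 0
t4 = ¬C = ¬0 = 1
t5 = E ∨ t3 = 0 ∨ 0 = 0
t6 = ¬t5 = ¬0 = 1
t7 = t5 ∧ t4 = 0 ∧ 1 = 0
So t6 = 1 and t7 = 0.

A=0, B=0, C=0, D=0, E=0, F=0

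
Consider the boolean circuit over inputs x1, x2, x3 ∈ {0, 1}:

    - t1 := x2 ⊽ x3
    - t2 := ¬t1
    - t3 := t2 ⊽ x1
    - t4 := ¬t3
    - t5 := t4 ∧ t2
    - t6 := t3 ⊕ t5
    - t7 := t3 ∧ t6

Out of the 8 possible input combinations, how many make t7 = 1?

1

t7 = t3 ∧ t6 must be 1, so both t3 = 1 and t6 = 1.
Enumerating the 8 input combinations, 1 give t7 = 1 and 7 give t7 = 0.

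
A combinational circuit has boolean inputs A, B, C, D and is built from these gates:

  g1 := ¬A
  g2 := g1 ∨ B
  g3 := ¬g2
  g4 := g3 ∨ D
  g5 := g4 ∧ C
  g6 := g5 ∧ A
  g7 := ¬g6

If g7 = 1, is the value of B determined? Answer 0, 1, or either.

Both values of B occur among assignments with g7 = 1:
  B=0: A=0, B=0, C=0, D=0
  B=1: A=0, B=1, C=0, D=0

either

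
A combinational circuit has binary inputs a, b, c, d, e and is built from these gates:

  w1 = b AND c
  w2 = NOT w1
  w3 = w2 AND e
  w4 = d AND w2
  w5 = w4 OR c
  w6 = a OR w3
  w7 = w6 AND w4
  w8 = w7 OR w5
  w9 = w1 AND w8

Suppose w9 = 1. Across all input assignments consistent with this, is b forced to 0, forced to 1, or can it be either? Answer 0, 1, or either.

1

w9 = w1 AND w8 must be 1, so both w1 = 1 and w8 = 1.
Every assignment with w9 = 1 has b = 1; there are 8 such assignment(s).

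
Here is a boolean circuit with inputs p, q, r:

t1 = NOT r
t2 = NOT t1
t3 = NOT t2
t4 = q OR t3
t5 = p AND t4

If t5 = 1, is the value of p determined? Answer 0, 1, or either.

1

t5 = p AND t4 must be 1, so both p = 1 and t4 = 1.
t4 = q OR t3 must be 1, so at least one of q, t3 is 1.
Every assignment with t5 = 1 has p = 1; there are 3 such assignment(s).
  p=1, q=0, r=0
  p=1, q=1, r=0
  p=1, q=1, r=1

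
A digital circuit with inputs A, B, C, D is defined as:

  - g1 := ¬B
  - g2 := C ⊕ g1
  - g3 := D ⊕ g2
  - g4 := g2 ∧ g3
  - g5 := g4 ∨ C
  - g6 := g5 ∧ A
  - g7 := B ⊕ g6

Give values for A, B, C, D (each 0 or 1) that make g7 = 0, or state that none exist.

g7 = B ⊕ g6 must be 0, so B and g6 are equal.
Check with A=0, B=0, C=1, D=0:
g1 = ¬B = ¬0 = 1
g2 = C ⊕ g1 = 1 ⊕ 1 = 0
g3 = D ⊕ g2 = 0 ⊕ 0 = 0
g4 = g2 ∧ g3 = 0 ∧ 0 = 0
g5 = g4 ∨ C = 0 ∨ 1 = 1
g6 = g5 ∧ A = 1 ∧ 0 = 0
g7 = B ⊕ g6 = 0 ⊕ 0 = 0
So g7 = 0 as required.

A=0, B=0, C=1, D=0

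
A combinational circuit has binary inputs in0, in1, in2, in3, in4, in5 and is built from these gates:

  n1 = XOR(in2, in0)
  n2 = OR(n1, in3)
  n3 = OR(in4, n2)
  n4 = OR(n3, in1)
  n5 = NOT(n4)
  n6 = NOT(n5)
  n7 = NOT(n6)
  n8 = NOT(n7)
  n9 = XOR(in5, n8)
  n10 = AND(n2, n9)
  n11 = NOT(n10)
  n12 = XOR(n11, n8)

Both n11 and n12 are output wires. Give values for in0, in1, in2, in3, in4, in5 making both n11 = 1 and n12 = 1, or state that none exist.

in0=1 in1=0 in2=1 in3=0 in4=0 in5=1

Check with in0=1 in1=0 in2=1 in3=0 in4=0 in5=1:
n1 = XOR(in2, in0) = XOR(1, 1) = 0
n2 = OR(n1, in3) = OR(0, 0) = 0
n3 = OR(in4, n2) = OR(0, 0) = 0
n4 = OR(n3, in1) = OR(0, 0) = 0
n5 = NOT(n4) = NOT 0 = 1
n6 = NOT(n5) = NOT 1 = 0
n7 = NOT(n6) = NOT 0 = 1
n8 = NOT(n7) = NOT 1 = 0
n9 = XOR(in5, n8) = XOR(1, 0) = 1
n10 = AND(n2, n9) = AND(0, 1) = 0
n11 = NOT(n10) = NOT 0 = 1
n12 = XOR(n11, n8) = XOR(1, 0) = 1
So n11 = 1 and n12 = 1.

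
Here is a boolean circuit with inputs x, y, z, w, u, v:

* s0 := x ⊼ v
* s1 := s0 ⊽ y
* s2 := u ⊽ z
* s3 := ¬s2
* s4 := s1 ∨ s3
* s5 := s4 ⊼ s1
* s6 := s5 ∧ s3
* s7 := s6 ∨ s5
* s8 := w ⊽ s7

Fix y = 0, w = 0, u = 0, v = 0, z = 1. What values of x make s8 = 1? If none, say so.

no solution exists

With y = 0, w = 0, u = 0, v = 0, z = 1 fixed, none of the 2 settings of x give s8 = 1.
For example, with x=0:
s0 = x ⊼ v = 0 ⊼ 0 = 1
s1 = s0 ⊽ y = 1 ⊽ 0 = 0
s2 = u ⊽ z = 0 ⊽ 1 = 0
s3 = ¬s2 = ¬0 = 1
s4 = s1 ∨ s3 = 0 ∨ 1 = 1
s5 = s4 ⊼ s1 = 1 ⊼ 0 = 1
s6 = s5 ∧ s3 = 1 ∧ 1 = 1
s7 = s6 ∨ s5 = 1 ∨ 1 = 1
s8 = w ⊽ s7 = 0 ⊽ 1 = 0
giving s8 = 0 ≠ 1.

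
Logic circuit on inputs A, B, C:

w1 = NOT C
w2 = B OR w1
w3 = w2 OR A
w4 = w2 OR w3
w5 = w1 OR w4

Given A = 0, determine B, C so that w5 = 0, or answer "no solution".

B=0 C=1

w5 = w1 OR w4 must be 0, so both w1 = 0 and w4 = 0.
Check with A = 0 and B=0, C=1:
w1 = NOT C = NOT 1 = 0
w2 = B OR w1 = 0 OR 0 = 0
w3 = w2 OR A = 0 OR 0 = 0
w4 = w2 OR w3 = 0 OR 0 = 0
w5 = w1 OR w4 = 0 OR 0 = 0
So w5 = 0.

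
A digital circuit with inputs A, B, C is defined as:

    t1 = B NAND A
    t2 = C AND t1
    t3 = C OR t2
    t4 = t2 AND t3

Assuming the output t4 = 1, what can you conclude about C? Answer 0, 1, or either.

1

t4 = t2 AND t3 must be 1, so both t2 = 1 and t3 = 1.
t2 = C AND t1 must be 1, so both C = 1 and t1 = 1.
t3 = C OR t2 must be 1, so at least one of C, t2 is 1.
Every assignment with t4 = 1 has C = 1; there are 3 such assignment(s).
  A=0, B=0, C=1
  A=0, B=1, C=1
  A=1, B=0, C=1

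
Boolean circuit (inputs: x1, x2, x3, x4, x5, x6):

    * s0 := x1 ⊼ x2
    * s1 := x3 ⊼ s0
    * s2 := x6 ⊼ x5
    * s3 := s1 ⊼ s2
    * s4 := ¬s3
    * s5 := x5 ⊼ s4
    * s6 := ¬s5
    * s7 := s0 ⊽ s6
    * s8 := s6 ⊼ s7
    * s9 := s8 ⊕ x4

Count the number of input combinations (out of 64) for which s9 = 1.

32

s9 = s8 ⊕ x4 must be 1, so s8 and x4 differ.
Enumerating the 64 input combinations, 32 give s9 = 1 and 32 give s9 = 0.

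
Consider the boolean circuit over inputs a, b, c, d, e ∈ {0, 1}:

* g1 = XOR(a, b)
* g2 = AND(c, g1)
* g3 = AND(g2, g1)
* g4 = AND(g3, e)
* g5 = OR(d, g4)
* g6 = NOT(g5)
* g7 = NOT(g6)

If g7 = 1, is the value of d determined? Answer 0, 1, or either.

either

Both values of d occur among assignments with g7 = 1:
  d=0: a=0, b=1, c=1, d=0, e=1
  d=1: a=0, b=0, c=0, d=1, e=0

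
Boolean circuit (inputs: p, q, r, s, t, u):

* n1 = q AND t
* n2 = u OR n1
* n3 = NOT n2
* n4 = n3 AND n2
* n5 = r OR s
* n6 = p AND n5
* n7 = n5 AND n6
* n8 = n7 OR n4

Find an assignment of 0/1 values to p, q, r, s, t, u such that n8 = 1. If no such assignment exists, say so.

p=1, q=1, r=1, s=0, t=1, u=1

Check with p=1, q=1, r=1, s=0, t=1, u=1:
n1 = q AND t = 1 AND 1 = 1
n2 = u OR n1 = 1 OR 1 = 1
n3 = NOT n2 = NOT 1 = 0
n4 = n3 AND n2 = 0 AND 1 = 0
n5 = r OR s = 1 OR 0 = 1
n6 = p AND n5 = 1 AND 1 = 1
n7 = n5 AND n6 = 1 AND 1 = 1
n8 = n7 OR n4 = 1 OR 0 = 1
So n8 = 1 as required.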